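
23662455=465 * 50887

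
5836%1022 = 726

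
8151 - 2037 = 6114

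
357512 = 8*44689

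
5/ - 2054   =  -1 + 2049/2054 = - 0.00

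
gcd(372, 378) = 6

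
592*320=189440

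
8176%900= 76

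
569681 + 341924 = 911605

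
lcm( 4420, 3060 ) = 39780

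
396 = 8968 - 8572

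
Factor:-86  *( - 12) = 2^3 * 3^1*43^1 =1032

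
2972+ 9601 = 12573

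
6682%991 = 736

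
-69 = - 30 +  - 39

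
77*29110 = 2241470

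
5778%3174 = 2604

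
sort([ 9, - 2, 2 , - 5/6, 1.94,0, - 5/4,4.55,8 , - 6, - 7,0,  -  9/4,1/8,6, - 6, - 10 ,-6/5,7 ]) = [ - 10,  -  7, - 6, - 6, - 9/4, - 2  , - 5/4, - 6/5, - 5/6,0,0,1/8 , 1.94, 2 , 4.55,6, 7 , 8,9 ]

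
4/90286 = 2/45143 = 0.00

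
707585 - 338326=369259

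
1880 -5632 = -3752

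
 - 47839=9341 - 57180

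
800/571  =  800/571 = 1.40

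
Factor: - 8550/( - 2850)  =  3^1 = 3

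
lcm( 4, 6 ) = 12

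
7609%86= 41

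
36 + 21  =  57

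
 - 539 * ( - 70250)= 37864750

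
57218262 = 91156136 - 33937874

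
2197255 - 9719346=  - 7522091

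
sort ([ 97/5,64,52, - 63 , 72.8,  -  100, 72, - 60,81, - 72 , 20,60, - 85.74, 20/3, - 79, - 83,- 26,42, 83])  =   [-100, - 85.74 , - 83,-79, - 72, - 63, -60, - 26, 20/3, 97/5,20, 42 , 52,60,64,72,72.8, 81,83]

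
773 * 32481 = 25107813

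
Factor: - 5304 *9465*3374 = -169382762640 = - 2^4*3^2*5^1*7^1* 13^1 * 17^1* 241^1*631^1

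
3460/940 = 3 +32/47= 3.68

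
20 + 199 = 219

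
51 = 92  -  41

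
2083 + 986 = 3069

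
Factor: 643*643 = 643^2 = 413449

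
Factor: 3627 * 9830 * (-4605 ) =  - 2^1*3^3*  5^2*13^1*31^1*307^1*983^1 = - 164183953050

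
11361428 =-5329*( - 2132) 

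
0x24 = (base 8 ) 44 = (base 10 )36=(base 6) 100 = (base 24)1c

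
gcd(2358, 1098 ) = 18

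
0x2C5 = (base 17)27C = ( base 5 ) 10314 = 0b1011000101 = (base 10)709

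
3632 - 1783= 1849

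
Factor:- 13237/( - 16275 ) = 61/75  =  3^( - 1 )*5^( - 2) * 61^1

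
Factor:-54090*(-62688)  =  3390793920 = 2^6*3^3*5^1*601^1 * 653^1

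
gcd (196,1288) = 28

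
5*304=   1520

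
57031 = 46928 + 10103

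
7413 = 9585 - 2172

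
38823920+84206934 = 123030854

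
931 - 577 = 354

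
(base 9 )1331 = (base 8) 1750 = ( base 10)1000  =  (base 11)82a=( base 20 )2A0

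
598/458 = 1 +70/229 = 1.31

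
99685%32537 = 2074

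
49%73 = 49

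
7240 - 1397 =5843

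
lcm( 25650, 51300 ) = 51300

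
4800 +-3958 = 842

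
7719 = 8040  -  321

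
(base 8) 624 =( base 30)DE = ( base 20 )104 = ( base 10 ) 404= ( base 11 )338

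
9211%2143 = 639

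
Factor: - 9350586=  - 2^1 *3^3  *7^1*29^1*853^1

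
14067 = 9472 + 4595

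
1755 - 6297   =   - 4542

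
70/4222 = 35/2111 = 0.02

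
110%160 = 110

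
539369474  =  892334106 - 352964632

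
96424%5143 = 3850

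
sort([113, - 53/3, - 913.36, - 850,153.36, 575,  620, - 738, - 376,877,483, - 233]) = [-913.36, - 850, - 738, - 376, - 233, - 53/3,113,153.36,483, 575,620,877]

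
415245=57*7285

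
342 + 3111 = 3453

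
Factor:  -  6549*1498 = - 2^1*3^1* 7^1 * 37^1 * 59^1*107^1=- 9810402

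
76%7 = 6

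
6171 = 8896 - 2725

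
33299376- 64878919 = -31579543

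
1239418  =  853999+385419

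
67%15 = 7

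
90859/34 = 90859/34 = 2672.32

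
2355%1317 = 1038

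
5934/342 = 989/57= 17.35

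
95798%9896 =6734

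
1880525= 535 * 3515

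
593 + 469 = 1062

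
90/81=10/9= 1.11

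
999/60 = 16 + 13/20=16.65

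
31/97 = 31/97 = 0.32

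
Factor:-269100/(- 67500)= 3^( - 1) * 5^( - 2 )*13^1 *23^1 = 299/75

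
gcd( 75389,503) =1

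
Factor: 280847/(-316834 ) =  - 757/854 = - 2^(-1)*7^ (  -  1 )*61^( - 1)*757^1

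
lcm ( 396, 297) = 1188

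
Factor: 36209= 36209^1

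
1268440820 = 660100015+608340805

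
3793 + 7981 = 11774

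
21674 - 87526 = -65852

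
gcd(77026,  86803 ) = 1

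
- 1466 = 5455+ - 6921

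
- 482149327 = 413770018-895919345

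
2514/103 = 2514/103 = 24.41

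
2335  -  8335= -6000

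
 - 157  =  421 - 578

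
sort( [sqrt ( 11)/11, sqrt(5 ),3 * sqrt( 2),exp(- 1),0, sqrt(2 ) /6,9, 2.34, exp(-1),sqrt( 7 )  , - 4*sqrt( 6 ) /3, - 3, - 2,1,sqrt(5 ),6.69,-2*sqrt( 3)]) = [  -  2*sqrt(3 ), - 4*sqrt(6 ) /3,-3 , - 2, 0,sqrt(2)/6,sqrt( 11)/11, exp( - 1 ),exp(  -  1),1,sqrt ( 5), sqrt( 5),2.34, sqrt(7 ),3*sqrt(2),6.69, 9]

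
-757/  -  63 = 12 + 1/63 = 12.02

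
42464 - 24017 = 18447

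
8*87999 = 703992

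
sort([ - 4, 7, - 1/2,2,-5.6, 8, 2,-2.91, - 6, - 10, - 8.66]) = [ - 10, - 8.66, - 6, - 5.6 , - 4, -2.91, - 1/2,  2,2, 7 , 8 ] 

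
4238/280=2119/140= 15.14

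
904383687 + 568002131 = 1472385818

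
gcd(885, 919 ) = 1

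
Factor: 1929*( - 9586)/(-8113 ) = 2^1*3^1 * 7^( - 1)*19^(  -  1 ) * 61^(-1)*643^1*4793^1 = 18491394/8113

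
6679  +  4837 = 11516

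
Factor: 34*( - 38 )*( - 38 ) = 49096 = 2^3*17^1*19^2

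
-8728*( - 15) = 130920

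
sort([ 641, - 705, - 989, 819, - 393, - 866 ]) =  [ -989, - 866,-705, - 393,641,819 ] 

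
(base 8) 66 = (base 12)46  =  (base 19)2G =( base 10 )54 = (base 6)130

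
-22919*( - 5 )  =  114595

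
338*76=25688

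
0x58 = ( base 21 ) 44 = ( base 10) 88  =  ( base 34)2K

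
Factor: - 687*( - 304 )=2^4*3^1*19^1*229^1 = 208848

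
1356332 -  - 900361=2256693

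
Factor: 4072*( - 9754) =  - 2^4*509^1*4877^1 =-39718288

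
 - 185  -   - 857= 672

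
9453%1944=1677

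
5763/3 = 1921 = 1921.00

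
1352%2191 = 1352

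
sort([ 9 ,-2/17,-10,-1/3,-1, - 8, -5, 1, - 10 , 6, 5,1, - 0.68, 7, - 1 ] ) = [-10, - 10, -8, - 5, - 1, -1, - 0.68,-1/3, - 2/17,1,1, 5,  6,7, 9]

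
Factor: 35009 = 13^1*2693^1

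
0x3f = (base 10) 63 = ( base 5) 223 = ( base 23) 2h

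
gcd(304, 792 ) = 8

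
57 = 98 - 41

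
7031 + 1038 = 8069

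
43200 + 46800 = 90000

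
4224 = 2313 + 1911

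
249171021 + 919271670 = 1168442691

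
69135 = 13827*5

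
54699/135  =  18233/45 = 405.18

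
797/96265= 797/96265 =0.01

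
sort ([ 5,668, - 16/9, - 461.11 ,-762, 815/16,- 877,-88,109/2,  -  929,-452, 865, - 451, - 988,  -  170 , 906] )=[  -  988, - 929, - 877,-762, -461.11,  -  452,- 451, - 170,-88, - 16/9,  5,815/16 , 109/2,668, 865,906 ]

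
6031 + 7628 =13659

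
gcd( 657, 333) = 9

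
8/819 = 8/819 = 0.01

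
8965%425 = 40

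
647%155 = 27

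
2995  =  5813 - 2818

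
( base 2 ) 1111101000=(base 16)3E8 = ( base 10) 1000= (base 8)1750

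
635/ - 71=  - 9 + 4/71=- 8.94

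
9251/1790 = 5+301/1790 = 5.17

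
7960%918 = 616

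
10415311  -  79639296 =-69223985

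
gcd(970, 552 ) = 2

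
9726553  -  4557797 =5168756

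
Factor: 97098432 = 2^6*3^1*283^1* 1787^1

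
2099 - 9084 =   -  6985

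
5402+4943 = 10345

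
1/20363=1/20363=0.00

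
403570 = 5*80714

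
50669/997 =50 + 819/997 = 50.82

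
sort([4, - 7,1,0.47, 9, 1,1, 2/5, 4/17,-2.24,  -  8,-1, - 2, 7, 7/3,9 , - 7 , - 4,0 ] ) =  [-8,  -  7, - 7, - 4 , - 2.24, - 2,-1, 0,4/17,  2/5,0.47,1, 1,1,7/3,4,7,9,9]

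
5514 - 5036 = 478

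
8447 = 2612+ 5835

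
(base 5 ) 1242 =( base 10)197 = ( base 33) 5w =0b11000101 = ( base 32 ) 65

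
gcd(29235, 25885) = 5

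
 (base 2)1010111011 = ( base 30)N9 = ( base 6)3123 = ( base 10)699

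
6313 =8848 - 2535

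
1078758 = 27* 39954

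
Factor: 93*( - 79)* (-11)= 80817 = 3^1* 11^1* 31^1* 79^1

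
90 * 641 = 57690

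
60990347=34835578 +26154769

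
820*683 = 560060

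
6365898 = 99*64302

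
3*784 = 2352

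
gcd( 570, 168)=6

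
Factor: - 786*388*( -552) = 2^6*3^2* 23^1*97^1 * 131^1 = 168342336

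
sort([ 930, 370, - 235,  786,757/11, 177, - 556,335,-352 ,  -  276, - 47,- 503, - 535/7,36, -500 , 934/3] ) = [-556,  -  503, - 500,-352, - 276, - 235,-535/7, - 47,  36,757/11,177, 934/3,335,370,  786,930]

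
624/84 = 52/7 = 7.43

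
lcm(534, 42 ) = 3738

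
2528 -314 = 2214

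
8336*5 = 41680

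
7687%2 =1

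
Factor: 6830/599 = 2^1*5^1*599^(- 1)*683^1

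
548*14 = 7672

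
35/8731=35/8731=   0.00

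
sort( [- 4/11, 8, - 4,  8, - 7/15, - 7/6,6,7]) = [ - 4, - 7/6, - 7/15, - 4/11,6, 7, 8,8 ] 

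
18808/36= 522 + 4/9 = 522.44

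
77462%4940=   3362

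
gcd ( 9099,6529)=1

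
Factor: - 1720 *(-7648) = 13154560 =2^8*5^1*43^1 * 239^1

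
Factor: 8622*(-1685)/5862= -2421345/977 = -3^1*5^1*337^1*479^1*977^( -1 )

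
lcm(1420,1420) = 1420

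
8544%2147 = 2103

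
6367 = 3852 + 2515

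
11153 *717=7996701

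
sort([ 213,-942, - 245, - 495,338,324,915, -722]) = [ - 942, - 722, - 495 , -245, 213,324,338,915 ]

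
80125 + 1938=82063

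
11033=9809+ 1224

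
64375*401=25814375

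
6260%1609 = 1433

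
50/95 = 10/19 = 0.53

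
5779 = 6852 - 1073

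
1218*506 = 616308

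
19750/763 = 25 + 675/763  =  25.88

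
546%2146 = 546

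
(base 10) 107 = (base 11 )98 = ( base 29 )3K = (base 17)65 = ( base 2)1101011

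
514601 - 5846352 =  - 5331751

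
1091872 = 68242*16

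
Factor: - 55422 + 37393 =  - 18029 = - 11^2*149^1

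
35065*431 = 15113015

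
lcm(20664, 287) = 20664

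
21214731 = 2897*7323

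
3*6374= 19122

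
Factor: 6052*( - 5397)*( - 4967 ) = 2^2*3^1*7^1*17^1  *89^1*257^1*4967^1 = 162235352748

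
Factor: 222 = 2^1*3^1*37^1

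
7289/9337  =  7289/9337 = 0.78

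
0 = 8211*0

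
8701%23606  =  8701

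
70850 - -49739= 120589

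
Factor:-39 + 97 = 2^1*29^1 = 58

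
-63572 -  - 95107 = 31535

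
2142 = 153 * 14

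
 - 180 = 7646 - 7826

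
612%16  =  4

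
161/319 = 161/319 =0.50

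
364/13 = 28 = 28.00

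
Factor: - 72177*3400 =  - 2^3 * 3^1*5^2*7^2 * 17^1*491^1=- 245401800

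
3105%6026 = 3105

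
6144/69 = 89+1/23  =  89.04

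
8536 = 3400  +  5136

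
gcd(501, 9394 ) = 1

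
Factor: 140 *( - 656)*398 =  -  36552320 = - 2^7 * 5^1*7^1*41^1*199^1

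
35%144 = 35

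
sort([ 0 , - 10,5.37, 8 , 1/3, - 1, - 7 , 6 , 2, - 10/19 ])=[ - 10 , - 7 , - 1,-10/19 , 0,1/3,2, 5.37,6, 8] 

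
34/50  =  17/25=0.68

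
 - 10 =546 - 556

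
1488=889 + 599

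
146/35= 146/35= 4.17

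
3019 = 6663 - 3644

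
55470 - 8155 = 47315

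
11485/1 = 11485= 11485.00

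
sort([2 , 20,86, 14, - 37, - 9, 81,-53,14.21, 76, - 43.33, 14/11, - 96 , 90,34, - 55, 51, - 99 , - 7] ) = [-99, - 96,  -  55,-53, - 43.33, - 37, - 9, - 7,14/11,2, 14,14.21, 20,34,51,76, 81,86,90] 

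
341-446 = -105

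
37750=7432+30318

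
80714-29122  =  51592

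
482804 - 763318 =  - 280514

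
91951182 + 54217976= 146169158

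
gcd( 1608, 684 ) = 12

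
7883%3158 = 1567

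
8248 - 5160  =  3088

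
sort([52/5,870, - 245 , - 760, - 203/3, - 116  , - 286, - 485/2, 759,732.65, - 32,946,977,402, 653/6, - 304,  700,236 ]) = [ - 760, - 304, - 286, - 245, - 485/2,  -  116, - 203/3, - 32, 52/5, 653/6,236, 402, 700 , 732.65,759,870,946,977 ] 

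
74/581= 74/581=0.13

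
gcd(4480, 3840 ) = 640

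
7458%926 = 50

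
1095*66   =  72270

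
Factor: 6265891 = 2081^1*3011^1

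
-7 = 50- 57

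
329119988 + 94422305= 423542293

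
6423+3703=10126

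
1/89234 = 1/89234 = 0.00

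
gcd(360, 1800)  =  360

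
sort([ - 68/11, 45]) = [ - 68/11  ,  45]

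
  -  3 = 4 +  - 7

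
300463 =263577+36886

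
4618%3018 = 1600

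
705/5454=235/1818  =  0.13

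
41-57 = -16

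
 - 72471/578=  - 126+21/34 = - 125.38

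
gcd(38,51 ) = 1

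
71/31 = 2 + 9/31 = 2.29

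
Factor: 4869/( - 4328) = -9/8 = - 2^( -3 ) *3^2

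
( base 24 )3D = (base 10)85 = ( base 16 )55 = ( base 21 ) 41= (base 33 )2j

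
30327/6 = 5054+1/2  =  5054.50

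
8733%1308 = 885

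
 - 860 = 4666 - 5526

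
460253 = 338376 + 121877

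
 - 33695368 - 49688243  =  - 83383611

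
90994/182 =499+ 88/91= 499.97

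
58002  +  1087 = 59089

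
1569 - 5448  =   - 3879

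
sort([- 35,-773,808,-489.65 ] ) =[- 773,-489.65,-35,808]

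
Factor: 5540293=11^1*503663^1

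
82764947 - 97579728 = -14814781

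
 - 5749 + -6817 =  - 12566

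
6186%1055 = 911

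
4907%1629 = 20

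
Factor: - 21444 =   -  2^2*3^1*1787^1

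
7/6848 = 7/6848= 0.00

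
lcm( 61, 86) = 5246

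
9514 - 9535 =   -  21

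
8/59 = 8/59 = 0.14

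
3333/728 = 3333/728 = 4.58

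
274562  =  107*2566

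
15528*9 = 139752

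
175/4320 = 35/864 = 0.04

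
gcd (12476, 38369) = 1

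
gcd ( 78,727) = 1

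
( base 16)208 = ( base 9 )637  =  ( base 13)310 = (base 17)1DA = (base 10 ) 520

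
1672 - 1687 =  - 15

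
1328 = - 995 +2323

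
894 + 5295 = 6189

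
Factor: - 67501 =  - 7^1*9643^1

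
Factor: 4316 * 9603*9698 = 401948622504 = 2^3 *3^2 *11^1 * 13^2*83^1*97^1 * 373^1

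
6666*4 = 26664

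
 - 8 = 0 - 8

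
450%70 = 30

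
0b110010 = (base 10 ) 50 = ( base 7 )101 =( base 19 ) 2C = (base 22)26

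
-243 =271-514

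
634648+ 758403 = 1393051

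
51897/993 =17299/331 = 52.26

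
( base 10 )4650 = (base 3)20101020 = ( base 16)122a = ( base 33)48u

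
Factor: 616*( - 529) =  - 325864 = - 2^3*7^1*11^1*23^2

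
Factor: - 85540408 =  - 2^3*31^1 * 344921^1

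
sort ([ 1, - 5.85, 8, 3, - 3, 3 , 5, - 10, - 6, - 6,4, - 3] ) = [-10,- 6 , - 6, - 5.85, - 3, - 3, 1 , 3 , 3 , 4, 5, 8] 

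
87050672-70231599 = 16819073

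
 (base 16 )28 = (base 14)2C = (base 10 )40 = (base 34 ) 16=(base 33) 17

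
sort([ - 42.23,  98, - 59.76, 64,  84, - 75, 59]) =[ - 75, - 59.76, - 42.23,  59 , 64,  84,98 ] 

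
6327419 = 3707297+2620122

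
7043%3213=617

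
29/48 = 29/48 = 0.60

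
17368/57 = 304 + 40/57 = 304.70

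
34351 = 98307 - 63956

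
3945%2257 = 1688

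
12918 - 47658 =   -  34740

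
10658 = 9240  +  1418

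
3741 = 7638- 3897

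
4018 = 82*49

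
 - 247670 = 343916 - 591586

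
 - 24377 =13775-38152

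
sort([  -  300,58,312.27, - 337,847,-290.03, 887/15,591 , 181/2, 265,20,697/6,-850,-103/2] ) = [-850,- 337,-300, - 290.03,-103/2,20, 58, 887/15,181/2,697/6,265,312.27,591,  847] 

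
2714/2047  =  1 + 29/89 = 1.33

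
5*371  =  1855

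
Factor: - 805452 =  - 2^2*3^1*67121^1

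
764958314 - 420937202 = 344021112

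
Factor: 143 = 11^1*13^1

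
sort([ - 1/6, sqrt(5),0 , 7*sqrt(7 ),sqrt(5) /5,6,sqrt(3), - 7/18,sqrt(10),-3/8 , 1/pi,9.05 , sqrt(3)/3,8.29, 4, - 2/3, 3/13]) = [ - 2/3, - 7/18,-3/8,-1/6, 0 , 3/13,1/pi, sqrt(5 )/5, sqrt(3)/3, sqrt( 3),sqrt(5), sqrt (10),  4,6, 8.29, 9.05, 7*sqrt ( 7)] 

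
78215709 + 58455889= 136671598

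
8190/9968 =585/712 = 0.82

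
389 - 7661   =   - 7272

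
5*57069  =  285345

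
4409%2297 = 2112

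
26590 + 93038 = 119628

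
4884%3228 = 1656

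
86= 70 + 16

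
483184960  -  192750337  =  290434623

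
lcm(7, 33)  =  231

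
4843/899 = 167/31 = 5.39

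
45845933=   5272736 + 40573197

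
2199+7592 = 9791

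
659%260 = 139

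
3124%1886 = 1238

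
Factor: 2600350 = 2^1*5^2 *131^1*397^1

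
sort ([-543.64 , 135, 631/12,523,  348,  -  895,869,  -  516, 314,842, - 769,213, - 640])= [-895,- 769,-640, - 543.64, - 516,631/12,135, 213, 314,348, 523,  842, 869 ] 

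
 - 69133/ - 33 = 2094  +  31/33 = 2094.94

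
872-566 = 306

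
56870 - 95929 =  - 39059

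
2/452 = 1/226 = 0.00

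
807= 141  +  666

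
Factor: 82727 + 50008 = 3^1*5^1*8849^1  =  132735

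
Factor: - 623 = -7^1*89^1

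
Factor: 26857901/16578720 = 2^( - 5)*3^( - 2)*5^( - 1)*7^1*29^ ( - 1)*397^(  -  1 )*3836843^1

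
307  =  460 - 153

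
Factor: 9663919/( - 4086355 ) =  - 5^( - 1) * 7^ ( - 2) * 13^ (-1)*37^1*107^1*1283^(-1 )*2441^1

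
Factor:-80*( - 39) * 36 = 112320 = 2^6 * 3^3 * 5^1 * 13^1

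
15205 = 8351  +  6854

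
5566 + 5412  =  10978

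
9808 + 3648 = 13456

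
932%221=48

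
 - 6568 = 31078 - 37646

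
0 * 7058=0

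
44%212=44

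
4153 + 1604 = 5757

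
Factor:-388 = -2^2*97^1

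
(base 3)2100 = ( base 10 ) 63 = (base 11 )58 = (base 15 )43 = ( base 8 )77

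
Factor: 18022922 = 2^1*37^1*243553^1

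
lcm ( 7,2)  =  14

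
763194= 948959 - 185765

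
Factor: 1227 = 3^1 * 409^1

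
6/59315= 6/59315 = 0.00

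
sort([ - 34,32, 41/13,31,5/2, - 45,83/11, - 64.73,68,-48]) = [  -  64.73, -48, - 45, - 34, 5/2, 41/13,83/11,31,32,  68]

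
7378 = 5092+2286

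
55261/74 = 55261/74 = 746.77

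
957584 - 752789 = 204795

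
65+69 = 134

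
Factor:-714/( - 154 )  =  3^1*11^ ( - 1 )*17^1 = 51/11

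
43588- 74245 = -30657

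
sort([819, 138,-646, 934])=[ - 646, 138,819, 934 ] 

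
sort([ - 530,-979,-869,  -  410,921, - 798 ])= [ - 979,-869,  -  798,-530,-410, 921 ] 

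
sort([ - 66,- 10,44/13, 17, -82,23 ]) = [ - 82,-66,- 10, 44/13, 17, 23]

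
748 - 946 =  - 198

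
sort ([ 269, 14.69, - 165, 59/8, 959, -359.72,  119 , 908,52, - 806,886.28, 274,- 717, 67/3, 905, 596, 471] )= [- 806, - 717,- 359.72,  -  165, 59/8, 14.69, 67/3, 52,  119, 269, 274, 471, 596, 886.28, 905,  908, 959] 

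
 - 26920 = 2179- 29099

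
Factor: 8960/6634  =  2^7*5^1*7^1*31^ ( -1 )*107^( - 1 ) = 4480/3317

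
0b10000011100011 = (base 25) DBJ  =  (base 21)J1J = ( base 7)33355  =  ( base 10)8419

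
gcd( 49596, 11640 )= 12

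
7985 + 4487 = 12472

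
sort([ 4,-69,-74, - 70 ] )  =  [- 74, - 70, - 69,4]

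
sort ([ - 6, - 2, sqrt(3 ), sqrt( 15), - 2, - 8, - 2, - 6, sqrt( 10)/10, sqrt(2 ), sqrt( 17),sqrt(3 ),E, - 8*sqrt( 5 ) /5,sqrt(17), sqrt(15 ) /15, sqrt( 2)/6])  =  [-8, - 6,  -  6, - 8*sqrt(5)/5, - 2,  -  2, - 2,sqrt( 2) /6, sqrt(15)/15, sqrt( 10 )/10,sqrt(2), sqrt( 3),sqrt(3),E, sqrt(15), sqrt( 17),sqrt(17 ) ]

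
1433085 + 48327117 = 49760202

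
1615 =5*323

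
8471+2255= 10726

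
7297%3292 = 713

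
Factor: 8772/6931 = 2^2*3^1 * 17^1*29^( -1) * 43^1 * 239^( - 1) 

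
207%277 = 207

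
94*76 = 7144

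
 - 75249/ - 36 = 2090 + 1/4 = 2090.25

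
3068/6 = 1534/3 = 511.33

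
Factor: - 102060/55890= - 2^1*3^1*7^1 *23^( - 1) = - 42/23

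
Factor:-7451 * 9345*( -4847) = 3^1*5^1*7^1*37^1 * 89^1 * 131^1* 7451^1 = 337494646965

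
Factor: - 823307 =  -173^1*4759^1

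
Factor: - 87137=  - 79^1*1103^1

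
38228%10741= 6005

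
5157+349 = 5506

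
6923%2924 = 1075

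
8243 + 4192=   12435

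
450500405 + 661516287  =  1112016692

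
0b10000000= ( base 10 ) 128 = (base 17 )79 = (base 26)4O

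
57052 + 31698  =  88750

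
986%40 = 26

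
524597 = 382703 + 141894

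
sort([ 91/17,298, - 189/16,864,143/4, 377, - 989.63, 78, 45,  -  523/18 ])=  [ - 989.63, - 523/18,-189/16,91/17,  143/4, 45,78,298,377,864]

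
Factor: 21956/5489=2^2 = 4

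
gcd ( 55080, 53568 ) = 216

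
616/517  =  1+9/47 = 1.19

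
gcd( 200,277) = 1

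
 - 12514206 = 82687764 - 95201970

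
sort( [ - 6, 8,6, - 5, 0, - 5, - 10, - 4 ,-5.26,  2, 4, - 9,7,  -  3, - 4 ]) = [ - 10 , - 9, -6, - 5.26,-5, - 5, - 4, -4,-3,0,2,4,6,7, 8]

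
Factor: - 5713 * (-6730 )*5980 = 2^3*5^2*13^1*23^1*29^1*197^1*673^1= 229921970200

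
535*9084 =4859940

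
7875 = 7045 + 830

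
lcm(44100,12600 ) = 88200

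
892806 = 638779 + 254027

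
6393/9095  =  6393/9095= 0.70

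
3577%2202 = 1375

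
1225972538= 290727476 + 935245062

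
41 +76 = 117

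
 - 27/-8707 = 27/8707 = 0.00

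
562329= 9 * 62481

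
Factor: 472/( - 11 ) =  - 2^3*11^( - 1)*59^1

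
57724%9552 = 412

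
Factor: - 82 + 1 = -3^4 = -81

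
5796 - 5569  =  227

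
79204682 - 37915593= 41289089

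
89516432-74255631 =15260801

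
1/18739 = 1/18739 = 0.00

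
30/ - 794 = -15/397 = - 0.04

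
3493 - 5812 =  - 2319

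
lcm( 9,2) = 18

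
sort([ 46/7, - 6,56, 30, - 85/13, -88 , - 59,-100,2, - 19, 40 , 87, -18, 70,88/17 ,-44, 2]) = [ - 100, - 88,  -  59,-44, - 19, - 18,  -  85/13, -6, 2 , 2 , 88/17,  46/7, 30, 40,56 , 70 , 87 ] 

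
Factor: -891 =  - 3^4*11^1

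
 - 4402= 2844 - 7246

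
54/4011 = 18/1337 = 0.01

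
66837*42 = 2807154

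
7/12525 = 7/12525 = 0.00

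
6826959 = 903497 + 5923462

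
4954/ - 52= - 2477/26 = -95.27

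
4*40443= 161772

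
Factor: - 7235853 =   -  3^1*103^1*23417^1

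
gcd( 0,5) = 5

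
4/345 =4/345 = 0.01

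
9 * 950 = 8550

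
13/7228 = 1/556 = 0.00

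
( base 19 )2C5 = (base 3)1022101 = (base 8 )1673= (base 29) 13r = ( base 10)955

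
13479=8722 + 4757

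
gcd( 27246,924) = 6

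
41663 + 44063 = 85726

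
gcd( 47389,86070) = 1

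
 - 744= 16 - 760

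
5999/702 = 5999/702= 8.55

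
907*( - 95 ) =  - 86165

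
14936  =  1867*8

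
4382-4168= 214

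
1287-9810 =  - 8523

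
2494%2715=2494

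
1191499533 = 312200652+879298881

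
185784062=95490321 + 90293741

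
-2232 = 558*( - 4)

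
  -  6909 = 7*( - 987 )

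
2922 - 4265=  -1343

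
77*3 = 231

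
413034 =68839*6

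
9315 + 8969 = 18284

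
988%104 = 52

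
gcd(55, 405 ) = 5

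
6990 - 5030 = 1960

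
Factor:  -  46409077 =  - 11^1*13^1 *19^2*29^1*31^1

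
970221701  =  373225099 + 596996602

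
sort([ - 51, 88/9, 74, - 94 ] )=[ - 94, - 51, 88/9, 74]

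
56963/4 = 14240+3/4 = 14240.75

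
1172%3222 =1172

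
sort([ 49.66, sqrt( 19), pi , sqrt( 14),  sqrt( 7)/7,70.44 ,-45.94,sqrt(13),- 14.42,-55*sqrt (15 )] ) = [ - 55*sqrt(15),  -  45.94, - 14.42, sqrt( 7 )/7,pi,sqrt( 13),sqrt( 14 ),sqrt(19) , 49.66,70.44]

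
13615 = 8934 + 4681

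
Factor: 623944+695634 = 2^1 * 13^1*50753^1  =  1319578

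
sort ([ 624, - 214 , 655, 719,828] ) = [- 214, 624,655,719,828 ] 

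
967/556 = 1+ 411/556 = 1.74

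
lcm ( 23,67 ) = 1541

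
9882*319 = 3152358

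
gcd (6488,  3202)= 2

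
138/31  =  138/31 = 4.45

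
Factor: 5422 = 2^1*2711^1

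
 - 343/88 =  - 4 + 9/88 = -3.90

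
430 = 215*2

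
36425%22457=13968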